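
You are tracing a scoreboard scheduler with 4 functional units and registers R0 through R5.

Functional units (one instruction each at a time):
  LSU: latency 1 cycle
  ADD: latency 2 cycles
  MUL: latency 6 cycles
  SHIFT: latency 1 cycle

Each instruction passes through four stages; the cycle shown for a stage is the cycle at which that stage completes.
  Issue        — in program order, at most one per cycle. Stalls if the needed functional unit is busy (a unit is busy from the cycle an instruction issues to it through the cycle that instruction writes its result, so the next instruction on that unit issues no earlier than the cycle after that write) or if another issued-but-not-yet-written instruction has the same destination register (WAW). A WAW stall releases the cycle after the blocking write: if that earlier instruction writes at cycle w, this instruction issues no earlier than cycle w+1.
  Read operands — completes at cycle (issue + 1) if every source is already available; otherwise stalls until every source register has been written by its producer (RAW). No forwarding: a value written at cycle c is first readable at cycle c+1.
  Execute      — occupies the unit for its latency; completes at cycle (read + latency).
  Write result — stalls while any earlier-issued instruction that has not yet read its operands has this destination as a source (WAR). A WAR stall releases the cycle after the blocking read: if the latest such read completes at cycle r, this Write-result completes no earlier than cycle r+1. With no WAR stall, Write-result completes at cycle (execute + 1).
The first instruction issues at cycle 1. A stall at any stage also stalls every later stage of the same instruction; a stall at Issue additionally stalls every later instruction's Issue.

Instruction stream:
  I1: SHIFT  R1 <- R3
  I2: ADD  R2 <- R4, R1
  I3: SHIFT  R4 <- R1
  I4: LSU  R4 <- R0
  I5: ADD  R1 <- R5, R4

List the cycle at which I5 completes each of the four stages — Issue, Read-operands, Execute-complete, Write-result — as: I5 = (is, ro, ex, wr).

I5 = (10, 13, 15, 16)

c1: issue I1 (SHIFT)
c2: I1 read-ops, issue I2 (ADD)
c3: I1 finished on SHIFT
c4: I1→R1
c5: I2 read-ops, issue I3 (SHIFT)
c6: I3 read-ops
c7: I2 finished on ADD, I3 finished on SHIFT
c8: I2→R2, I3→R4
c9: issue I4 (LSU)
c10: I4 read-ops, issue I5 (ADD)
c11: I4 finished on LSU
c12: I4→R4
c13: I5 read-ops
c15: I5 finished on ADD
c16: I5→R1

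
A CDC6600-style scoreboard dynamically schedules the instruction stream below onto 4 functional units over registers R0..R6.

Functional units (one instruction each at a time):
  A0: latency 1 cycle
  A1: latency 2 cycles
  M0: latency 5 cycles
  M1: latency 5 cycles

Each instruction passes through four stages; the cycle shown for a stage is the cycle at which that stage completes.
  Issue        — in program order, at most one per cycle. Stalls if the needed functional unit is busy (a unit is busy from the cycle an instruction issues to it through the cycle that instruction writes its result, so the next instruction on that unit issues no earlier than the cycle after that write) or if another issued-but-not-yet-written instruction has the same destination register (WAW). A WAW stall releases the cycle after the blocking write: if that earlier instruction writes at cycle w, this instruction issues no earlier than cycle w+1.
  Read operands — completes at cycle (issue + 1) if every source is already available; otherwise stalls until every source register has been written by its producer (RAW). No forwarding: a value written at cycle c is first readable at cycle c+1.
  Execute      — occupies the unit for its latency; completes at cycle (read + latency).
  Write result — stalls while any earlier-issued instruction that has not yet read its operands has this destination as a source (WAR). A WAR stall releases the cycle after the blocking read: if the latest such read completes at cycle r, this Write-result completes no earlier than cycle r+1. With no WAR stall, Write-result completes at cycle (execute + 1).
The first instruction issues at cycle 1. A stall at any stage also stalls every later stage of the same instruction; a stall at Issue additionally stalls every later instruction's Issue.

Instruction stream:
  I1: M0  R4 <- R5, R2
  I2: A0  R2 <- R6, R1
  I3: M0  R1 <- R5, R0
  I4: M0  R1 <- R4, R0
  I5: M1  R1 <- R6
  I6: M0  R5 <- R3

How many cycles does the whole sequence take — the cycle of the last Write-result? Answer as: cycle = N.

cycle = 33

I1: IS=1 RO=2 EX=7 WR=8
I2: IS=2 RO=3 EX=4 WR=5
I3: IS=9 RO=10 EX=15 WR=16  [struct: M0 busy until I1 writes@8]
I4: IS=17 RO=18 EX=23 WR=24  [struct: M0 busy until I3 writes@16]
I5: IS=25 RO=26 EX=31 WR=32  [WAW R1: wait I4 write@24]
I6: IS=26 RO=27 EX=32 WR=33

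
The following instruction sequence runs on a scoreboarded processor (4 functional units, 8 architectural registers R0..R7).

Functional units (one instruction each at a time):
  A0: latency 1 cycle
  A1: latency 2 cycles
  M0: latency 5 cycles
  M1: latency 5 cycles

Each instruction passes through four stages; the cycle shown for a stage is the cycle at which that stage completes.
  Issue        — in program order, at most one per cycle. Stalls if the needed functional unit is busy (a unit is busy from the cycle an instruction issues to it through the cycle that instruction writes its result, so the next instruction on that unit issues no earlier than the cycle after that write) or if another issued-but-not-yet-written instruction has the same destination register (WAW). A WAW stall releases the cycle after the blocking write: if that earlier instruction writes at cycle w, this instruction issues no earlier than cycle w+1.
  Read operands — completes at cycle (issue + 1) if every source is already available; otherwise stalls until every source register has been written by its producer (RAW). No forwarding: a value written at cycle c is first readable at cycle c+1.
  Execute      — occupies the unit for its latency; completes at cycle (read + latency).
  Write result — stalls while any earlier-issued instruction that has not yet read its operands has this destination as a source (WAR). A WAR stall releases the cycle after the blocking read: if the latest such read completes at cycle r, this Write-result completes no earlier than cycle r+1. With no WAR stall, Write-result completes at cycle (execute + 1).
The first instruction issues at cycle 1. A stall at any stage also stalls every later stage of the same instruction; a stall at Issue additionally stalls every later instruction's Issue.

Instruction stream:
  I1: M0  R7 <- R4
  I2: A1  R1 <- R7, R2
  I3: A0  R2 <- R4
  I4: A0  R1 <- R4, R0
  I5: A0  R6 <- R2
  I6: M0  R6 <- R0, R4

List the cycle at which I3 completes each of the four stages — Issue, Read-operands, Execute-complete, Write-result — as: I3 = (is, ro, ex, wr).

I3 = (3, 4, 5, 10)

I1 -> (1, 2, 7, 8)
I2 -> (2, 9, 11, 12)  // RAW R7: wait I1 write@8
I3 -> (3, 4, 5, 10)  // WAR R2: wait I2 read@9
I4 -> (13, 14, 15, 16)  // WAW R1: wait I2 write@12
I5 -> (17, 18, 19, 20)  // struct: A0 busy until I4 writes@16
I6 -> (21, 22, 27, 28)  // WAW R6: wait I5 write@20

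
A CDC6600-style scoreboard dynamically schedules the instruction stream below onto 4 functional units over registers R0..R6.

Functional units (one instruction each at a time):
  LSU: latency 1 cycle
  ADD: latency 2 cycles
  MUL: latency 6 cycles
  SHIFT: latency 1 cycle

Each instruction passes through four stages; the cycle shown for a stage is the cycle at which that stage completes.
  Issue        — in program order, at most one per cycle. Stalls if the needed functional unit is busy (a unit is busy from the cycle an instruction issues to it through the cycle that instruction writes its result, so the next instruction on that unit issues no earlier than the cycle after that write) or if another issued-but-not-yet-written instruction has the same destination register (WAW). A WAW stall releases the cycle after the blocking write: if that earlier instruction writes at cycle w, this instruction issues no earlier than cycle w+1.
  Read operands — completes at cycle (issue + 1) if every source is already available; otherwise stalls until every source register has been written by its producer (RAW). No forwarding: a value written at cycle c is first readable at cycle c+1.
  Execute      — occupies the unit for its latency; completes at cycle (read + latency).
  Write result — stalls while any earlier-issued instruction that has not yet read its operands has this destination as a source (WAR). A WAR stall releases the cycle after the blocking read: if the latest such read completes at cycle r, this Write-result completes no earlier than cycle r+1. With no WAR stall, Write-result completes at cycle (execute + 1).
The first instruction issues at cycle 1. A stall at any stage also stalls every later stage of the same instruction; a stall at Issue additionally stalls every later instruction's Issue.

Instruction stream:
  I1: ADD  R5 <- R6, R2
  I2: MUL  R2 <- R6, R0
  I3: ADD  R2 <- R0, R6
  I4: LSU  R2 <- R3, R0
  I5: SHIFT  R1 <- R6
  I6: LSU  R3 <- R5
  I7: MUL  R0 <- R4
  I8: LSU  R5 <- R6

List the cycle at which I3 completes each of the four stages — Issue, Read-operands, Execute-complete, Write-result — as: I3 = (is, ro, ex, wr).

I3 = (11, 12, 14, 15)

I1 -> (1, 2, 4, 5)
I2 -> (2, 3, 9, 10)
I3 -> (11, 12, 14, 15)  // WAW R2: wait I2 write@10
I4 -> (16, 17, 18, 19)  // WAW R2: wait I3 write@15
I5 -> (17, 18, 19, 20)
I6 -> (20, 21, 22, 23)  // struct: LSU busy until I4 writes@19
I7 -> (21, 22, 28, 29)
I8 -> (24, 25, 26, 27)  // struct: LSU busy until I6 writes@23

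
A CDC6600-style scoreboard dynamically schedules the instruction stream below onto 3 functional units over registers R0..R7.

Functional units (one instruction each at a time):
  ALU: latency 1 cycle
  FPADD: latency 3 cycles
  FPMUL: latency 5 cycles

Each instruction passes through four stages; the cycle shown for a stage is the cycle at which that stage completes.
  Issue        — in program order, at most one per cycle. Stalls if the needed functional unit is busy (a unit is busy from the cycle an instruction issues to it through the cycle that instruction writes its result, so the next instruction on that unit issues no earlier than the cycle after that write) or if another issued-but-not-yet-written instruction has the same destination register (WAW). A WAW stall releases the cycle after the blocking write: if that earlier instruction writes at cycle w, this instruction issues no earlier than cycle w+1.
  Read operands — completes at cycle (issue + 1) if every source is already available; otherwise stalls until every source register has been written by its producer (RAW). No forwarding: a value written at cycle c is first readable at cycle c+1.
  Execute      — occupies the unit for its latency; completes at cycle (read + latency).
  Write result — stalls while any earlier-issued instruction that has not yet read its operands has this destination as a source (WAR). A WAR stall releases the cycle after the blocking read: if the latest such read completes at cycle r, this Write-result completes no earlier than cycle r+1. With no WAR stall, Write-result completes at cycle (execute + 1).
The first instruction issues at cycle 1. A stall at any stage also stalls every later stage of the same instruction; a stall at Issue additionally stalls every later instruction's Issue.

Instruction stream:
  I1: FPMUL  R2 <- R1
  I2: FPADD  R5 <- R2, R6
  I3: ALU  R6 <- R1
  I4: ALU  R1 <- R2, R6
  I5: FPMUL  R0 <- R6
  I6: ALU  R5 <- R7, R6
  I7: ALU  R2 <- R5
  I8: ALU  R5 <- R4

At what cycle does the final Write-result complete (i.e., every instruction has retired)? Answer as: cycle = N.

cycle = 26

I1  is:1  ro:2  ex:7  wr:8
I2  is:2  ro:9  ex:12  wr:13  — RAW R2: wait I1 write@8
I3  is:3  ro:4  ex:5  wr:10  — WAR R6: wait I2 read@9
I4  is:11  ro:12  ex:13  wr:14  — struct: ALU busy until I3 writes@10
I5  is:12  ro:13  ex:18  wr:19
I6  is:15  ro:16  ex:17  wr:18  — struct: ALU busy until I4 writes@14
I7  is:19  ro:20  ex:21  wr:22  — struct: ALU busy until I6 writes@18
I8  is:23  ro:24  ex:25  wr:26  — struct: ALU busy until I7 writes@22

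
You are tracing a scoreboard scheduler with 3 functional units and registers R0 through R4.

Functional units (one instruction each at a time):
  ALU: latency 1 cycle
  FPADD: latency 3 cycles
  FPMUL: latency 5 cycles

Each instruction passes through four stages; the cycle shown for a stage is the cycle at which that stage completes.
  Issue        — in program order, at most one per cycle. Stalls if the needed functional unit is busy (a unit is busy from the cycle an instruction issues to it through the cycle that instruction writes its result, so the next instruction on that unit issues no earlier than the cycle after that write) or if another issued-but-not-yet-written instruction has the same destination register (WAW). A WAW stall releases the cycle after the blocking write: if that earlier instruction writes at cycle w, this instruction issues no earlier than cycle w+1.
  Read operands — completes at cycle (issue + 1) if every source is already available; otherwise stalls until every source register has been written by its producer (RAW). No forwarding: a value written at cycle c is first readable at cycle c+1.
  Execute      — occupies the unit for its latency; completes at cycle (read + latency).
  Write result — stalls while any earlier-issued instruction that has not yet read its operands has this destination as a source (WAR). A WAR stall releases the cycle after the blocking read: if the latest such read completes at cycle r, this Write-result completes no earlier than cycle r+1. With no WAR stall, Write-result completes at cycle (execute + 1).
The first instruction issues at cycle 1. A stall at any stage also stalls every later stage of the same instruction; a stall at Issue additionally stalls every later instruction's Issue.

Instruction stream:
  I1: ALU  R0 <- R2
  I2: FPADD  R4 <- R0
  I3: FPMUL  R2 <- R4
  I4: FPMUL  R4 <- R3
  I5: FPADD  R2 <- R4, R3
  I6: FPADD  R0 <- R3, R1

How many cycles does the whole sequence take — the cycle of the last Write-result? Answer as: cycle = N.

cycle = 35

I1  is:1  ro:2  ex:3  wr:4
I2  is:2  ro:5  ex:8  wr:9  — RAW R0: wait I1 write@4
I3  is:3  ro:10  ex:15  wr:16  — RAW R4: wait I2 write@9
I4  is:17  ro:18  ex:23  wr:24  — struct: FPMUL busy until I3 writes@16
I5  is:18  ro:25  ex:28  wr:29  — RAW R4: wait I4 write@24
I6  is:30  ro:31  ex:34  wr:35  — struct: FPADD busy until I5 writes@29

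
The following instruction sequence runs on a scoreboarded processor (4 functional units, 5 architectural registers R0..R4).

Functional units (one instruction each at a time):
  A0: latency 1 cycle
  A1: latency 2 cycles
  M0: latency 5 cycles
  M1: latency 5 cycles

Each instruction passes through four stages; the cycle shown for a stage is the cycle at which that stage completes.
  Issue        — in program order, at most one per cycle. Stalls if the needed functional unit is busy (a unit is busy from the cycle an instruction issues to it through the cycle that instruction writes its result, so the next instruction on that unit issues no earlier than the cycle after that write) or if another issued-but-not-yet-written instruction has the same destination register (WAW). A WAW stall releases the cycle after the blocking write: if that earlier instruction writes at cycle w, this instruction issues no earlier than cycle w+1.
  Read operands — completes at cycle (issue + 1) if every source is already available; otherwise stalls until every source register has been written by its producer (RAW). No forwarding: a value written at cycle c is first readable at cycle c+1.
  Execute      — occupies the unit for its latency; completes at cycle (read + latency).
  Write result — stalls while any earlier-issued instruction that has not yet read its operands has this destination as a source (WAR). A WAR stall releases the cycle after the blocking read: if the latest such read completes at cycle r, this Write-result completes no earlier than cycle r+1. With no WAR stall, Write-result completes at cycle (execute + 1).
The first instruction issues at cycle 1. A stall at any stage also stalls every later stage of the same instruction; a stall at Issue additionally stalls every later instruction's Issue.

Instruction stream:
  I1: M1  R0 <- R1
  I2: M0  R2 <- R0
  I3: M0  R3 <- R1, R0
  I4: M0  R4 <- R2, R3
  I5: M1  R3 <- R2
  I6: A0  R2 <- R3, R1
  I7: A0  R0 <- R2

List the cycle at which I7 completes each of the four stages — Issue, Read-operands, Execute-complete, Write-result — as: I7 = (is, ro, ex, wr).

I1  is:1  ro:2  ex:7  wr:8
I2  is:2  ro:9  ex:14  wr:15  — RAW R0: wait I1 write@8
I3  is:16  ro:17  ex:22  wr:23  — struct: M0 busy until I2 writes@15
I4  is:24  ro:25  ex:30  wr:31  — struct: M0 busy until I3 writes@23
I5  is:25  ro:26  ex:31  wr:32
I6  is:26  ro:33  ex:34  wr:35  — RAW R3: wait I5 write@32
I7  is:36  ro:37  ex:38  wr:39  — struct: A0 busy until I6 writes@35

I7 = (36, 37, 38, 39)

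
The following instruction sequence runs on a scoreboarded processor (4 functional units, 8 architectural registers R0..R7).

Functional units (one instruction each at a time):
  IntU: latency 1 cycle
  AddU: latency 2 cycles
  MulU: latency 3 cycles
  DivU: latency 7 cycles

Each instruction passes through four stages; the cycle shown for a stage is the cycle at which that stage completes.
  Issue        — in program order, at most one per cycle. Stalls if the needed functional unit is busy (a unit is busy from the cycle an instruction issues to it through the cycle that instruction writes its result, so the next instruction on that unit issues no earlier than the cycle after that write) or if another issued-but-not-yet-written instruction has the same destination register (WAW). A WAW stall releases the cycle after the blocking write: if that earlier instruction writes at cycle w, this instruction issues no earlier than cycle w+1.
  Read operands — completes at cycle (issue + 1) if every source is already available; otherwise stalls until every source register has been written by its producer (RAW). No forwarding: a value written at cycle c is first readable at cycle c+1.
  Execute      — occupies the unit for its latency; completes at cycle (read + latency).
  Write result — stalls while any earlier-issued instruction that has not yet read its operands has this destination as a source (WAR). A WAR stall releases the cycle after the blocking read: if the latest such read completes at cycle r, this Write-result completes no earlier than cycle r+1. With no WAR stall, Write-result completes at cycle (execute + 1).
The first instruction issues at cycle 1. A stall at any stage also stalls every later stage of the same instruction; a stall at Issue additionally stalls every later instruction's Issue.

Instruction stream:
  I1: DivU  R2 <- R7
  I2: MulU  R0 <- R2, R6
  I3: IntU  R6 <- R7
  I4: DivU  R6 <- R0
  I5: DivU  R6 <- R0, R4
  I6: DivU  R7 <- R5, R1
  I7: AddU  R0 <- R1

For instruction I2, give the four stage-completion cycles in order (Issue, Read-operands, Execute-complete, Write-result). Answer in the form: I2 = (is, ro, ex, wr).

[I1] 1/2/9/10
[I2] 2/11/14/15  (RAW R2: wait I1 write@10)
[I3] 3/4/5/12  (WAR R6: wait I2 read@11)
[I4] 13/16/23/24  (WAW R6: wait I3 write@12; RAW R0: wait I2 write@15)
[I5] 25/26/33/34  (struct: DivU busy until I4 writes@24)
[I6] 35/36/43/44  (struct: DivU busy until I5 writes@34)
[I7] 36/37/39/40

I2 = (2, 11, 14, 15)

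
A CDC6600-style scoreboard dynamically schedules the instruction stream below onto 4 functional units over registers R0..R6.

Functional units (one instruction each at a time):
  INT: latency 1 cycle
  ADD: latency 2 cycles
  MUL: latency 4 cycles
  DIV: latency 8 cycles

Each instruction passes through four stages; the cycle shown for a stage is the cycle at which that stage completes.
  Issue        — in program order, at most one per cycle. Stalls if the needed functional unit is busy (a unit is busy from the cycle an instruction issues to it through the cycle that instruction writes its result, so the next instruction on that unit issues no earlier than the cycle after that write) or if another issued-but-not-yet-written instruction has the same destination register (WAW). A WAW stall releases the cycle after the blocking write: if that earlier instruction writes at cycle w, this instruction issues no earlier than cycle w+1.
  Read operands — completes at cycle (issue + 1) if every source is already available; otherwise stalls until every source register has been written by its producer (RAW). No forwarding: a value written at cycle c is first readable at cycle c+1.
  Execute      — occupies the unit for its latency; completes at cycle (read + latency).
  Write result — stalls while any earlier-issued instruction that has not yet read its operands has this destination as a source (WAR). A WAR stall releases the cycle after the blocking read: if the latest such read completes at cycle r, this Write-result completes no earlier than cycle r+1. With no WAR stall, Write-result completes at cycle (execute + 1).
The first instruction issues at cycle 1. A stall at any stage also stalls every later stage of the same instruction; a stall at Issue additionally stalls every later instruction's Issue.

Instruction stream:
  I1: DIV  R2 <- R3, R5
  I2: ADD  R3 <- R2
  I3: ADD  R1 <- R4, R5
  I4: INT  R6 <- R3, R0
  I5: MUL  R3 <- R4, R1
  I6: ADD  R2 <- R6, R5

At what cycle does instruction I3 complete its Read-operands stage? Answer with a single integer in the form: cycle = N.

cycle = 17

c1: I1→DIV
c2: I1 RO | I2→ADD
c10: I1 EX
c11: I1 WR R2
c12: I2 RO
c14: I2 EX
c15: I2 WR R3
c16: I3→ADD
c17: I3 RO | I4→INT
c18: I4 RO | I5→MUL
c19: I3 EX | I4 EX
c20: I3 WR R1 | I4 WR R6
c21: I5 RO | I6→ADD
c22: I6 RO
c24: I6 EX
c25: I5 EX | I6 WR R2
c26: I5 WR R3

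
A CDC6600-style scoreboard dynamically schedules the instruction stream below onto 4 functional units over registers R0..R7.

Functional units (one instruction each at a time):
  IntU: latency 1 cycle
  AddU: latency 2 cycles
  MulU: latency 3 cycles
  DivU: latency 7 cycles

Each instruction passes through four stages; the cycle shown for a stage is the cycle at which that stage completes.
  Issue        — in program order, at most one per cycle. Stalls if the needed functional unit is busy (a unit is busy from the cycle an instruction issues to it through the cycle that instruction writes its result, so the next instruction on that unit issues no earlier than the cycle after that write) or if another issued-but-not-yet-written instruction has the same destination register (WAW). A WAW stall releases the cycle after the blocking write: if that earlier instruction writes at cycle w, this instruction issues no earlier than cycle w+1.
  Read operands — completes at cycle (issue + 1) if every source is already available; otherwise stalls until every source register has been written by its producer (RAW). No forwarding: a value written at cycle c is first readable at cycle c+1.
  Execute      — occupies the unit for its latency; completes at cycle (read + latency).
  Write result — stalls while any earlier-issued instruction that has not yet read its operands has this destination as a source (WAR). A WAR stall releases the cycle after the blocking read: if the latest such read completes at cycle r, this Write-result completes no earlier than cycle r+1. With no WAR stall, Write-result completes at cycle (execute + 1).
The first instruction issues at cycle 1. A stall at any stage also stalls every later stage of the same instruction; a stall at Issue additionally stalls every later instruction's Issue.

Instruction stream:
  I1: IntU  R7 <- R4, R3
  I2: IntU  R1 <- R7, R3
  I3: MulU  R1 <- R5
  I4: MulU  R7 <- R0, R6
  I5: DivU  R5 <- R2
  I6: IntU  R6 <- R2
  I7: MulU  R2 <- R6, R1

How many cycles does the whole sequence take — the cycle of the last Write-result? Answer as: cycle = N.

cycle = 26

t=1  I1 dispatched to IntU
t=2  I1 operands ready
t=3  I1 complete
t=4  R7←I1
t=5  I2 dispatched to IntU
t=6  I2 operands ready
t=7  I2 complete
t=8  R1←I2
t=9  I3 dispatched to MulU
t=10  I3 operands ready
t=13  I3 complete
t=14  R1←I3
t=15  I4 dispatched to MulU
t=16  I4 operands ready · I5 dispatched to DivU
t=17  I5 operands ready · I6 dispatched to IntU
t=18  I6 operands ready
t=19  I4 complete · I6 complete
t=20  R7←I4 · R6←I6
t=21  I7 dispatched to MulU
t=22  I7 operands ready
t=24  I5 complete
t=25  R5←I5 · I7 complete
t=26  R2←I7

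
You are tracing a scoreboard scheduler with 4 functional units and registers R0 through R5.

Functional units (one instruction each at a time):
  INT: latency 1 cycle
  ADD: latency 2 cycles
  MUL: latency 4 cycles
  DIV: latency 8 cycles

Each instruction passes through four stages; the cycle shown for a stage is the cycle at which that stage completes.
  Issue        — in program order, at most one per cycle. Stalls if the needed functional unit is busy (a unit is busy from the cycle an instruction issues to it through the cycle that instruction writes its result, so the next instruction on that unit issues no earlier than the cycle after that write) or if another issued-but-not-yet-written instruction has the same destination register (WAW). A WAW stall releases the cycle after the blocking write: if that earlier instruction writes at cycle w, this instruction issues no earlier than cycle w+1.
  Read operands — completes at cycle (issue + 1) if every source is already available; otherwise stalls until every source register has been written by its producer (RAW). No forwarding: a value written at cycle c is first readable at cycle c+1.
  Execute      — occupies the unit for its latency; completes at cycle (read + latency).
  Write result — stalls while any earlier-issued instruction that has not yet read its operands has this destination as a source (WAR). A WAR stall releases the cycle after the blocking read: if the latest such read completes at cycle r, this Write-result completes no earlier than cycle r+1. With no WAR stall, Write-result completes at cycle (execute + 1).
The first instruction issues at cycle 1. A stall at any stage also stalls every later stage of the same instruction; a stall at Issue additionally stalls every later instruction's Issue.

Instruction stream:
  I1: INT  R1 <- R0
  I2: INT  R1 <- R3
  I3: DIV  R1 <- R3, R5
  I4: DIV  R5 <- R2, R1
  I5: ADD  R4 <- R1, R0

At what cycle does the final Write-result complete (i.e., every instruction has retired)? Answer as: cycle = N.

cycle = 30

[I1] 1/2/3/4
[I2] 5/6/7/8  (struct: INT busy until I1 writes@4)
[I3] 9/10/18/19  (WAW R1: wait I2 write@8)
[I4] 20/21/29/30  (struct: DIV busy until I3 writes@19)
[I5] 21/22/24/25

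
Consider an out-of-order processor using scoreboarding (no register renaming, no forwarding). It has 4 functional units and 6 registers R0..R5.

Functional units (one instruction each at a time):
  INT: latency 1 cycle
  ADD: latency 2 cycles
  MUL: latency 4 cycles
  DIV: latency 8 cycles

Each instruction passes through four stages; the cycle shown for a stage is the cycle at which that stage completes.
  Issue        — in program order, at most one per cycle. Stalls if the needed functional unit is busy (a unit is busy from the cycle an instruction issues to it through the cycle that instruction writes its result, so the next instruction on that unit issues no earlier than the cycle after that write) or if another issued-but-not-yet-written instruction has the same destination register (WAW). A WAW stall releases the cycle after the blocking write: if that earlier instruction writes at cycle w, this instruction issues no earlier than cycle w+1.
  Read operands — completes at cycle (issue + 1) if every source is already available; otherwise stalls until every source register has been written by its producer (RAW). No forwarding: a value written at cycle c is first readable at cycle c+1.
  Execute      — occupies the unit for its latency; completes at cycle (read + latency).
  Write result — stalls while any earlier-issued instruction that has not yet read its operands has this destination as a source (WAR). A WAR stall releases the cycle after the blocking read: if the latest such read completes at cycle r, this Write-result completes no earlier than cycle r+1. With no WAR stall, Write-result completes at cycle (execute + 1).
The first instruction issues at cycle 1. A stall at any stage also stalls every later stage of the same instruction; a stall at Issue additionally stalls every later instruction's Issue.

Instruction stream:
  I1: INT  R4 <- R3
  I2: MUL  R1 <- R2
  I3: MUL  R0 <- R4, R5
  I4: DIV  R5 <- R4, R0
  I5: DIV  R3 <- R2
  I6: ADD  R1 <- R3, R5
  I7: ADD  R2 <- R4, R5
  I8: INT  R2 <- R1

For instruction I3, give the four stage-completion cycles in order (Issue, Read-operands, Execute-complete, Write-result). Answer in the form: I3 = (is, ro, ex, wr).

[1] I1 dispatched to INT
[2] I1 operands ready | I2 dispatched to MUL
[3] I1 complete | I2 operands ready
[4] R4←I1
[7] I2 complete
[8] R1←I2
[9] I3 dispatched to MUL
[10] I3 operands ready | I4 dispatched to DIV
[14] I3 complete
[15] R0←I3
[16] I4 operands ready
[24] I4 complete
[25] R5←I4
[26] I5 dispatched to DIV
[27] I5 operands ready | I6 dispatched to ADD
[35] I5 complete
[36] R3←I5
[37] I6 operands ready
[39] I6 complete
[40] R1←I6
[41] I7 dispatched to ADD
[42] I7 operands ready
[44] I7 complete
[45] R2←I7
[46] I8 dispatched to INT
[47] I8 operands ready
[48] I8 complete
[49] R2←I8

I3 = (9, 10, 14, 15)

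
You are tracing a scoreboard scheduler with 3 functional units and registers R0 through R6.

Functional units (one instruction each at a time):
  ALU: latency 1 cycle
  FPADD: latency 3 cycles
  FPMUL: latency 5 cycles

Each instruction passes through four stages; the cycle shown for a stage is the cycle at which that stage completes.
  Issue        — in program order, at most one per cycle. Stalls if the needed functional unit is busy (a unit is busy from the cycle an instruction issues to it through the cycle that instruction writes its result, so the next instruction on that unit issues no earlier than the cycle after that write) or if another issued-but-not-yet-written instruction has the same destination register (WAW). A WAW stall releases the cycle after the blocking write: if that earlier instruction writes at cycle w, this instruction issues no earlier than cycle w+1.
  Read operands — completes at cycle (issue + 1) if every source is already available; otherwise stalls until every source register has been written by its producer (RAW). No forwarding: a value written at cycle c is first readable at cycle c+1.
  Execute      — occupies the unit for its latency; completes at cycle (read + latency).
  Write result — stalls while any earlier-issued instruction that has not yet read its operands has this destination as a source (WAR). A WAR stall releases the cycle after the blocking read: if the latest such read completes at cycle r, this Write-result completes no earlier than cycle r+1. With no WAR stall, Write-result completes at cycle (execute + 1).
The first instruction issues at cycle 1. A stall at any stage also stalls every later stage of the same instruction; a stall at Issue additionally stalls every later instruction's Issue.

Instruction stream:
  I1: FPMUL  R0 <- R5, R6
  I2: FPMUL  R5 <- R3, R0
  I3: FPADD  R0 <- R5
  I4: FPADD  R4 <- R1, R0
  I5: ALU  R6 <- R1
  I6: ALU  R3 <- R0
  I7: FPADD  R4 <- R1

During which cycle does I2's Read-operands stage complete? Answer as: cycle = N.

t=1  issue I1 (FPMUL)
t=2  I1 read-ops
t=7  I1 finished on FPMUL
t=8  I1→R0
t=9  issue I2 (FPMUL)
t=10  I2 read-ops, issue I3 (FPADD)
t=15  I2 finished on FPMUL
t=16  I2→R5
t=17  I3 read-ops
t=20  I3 finished on FPADD
t=21  I3→R0
t=22  issue I4 (FPADD)
t=23  I4 read-ops, issue I5 (ALU)
t=24  I5 read-ops
t=25  I5 finished on ALU
t=26  I4 finished on FPADD, I5→R6
t=27  I4→R4, issue I6 (ALU)
t=28  I6 read-ops, issue I7 (FPADD)
t=29  I6 finished on ALU, I7 read-ops
t=30  I6→R3
t=32  I7 finished on FPADD
t=33  I7→R4

cycle = 10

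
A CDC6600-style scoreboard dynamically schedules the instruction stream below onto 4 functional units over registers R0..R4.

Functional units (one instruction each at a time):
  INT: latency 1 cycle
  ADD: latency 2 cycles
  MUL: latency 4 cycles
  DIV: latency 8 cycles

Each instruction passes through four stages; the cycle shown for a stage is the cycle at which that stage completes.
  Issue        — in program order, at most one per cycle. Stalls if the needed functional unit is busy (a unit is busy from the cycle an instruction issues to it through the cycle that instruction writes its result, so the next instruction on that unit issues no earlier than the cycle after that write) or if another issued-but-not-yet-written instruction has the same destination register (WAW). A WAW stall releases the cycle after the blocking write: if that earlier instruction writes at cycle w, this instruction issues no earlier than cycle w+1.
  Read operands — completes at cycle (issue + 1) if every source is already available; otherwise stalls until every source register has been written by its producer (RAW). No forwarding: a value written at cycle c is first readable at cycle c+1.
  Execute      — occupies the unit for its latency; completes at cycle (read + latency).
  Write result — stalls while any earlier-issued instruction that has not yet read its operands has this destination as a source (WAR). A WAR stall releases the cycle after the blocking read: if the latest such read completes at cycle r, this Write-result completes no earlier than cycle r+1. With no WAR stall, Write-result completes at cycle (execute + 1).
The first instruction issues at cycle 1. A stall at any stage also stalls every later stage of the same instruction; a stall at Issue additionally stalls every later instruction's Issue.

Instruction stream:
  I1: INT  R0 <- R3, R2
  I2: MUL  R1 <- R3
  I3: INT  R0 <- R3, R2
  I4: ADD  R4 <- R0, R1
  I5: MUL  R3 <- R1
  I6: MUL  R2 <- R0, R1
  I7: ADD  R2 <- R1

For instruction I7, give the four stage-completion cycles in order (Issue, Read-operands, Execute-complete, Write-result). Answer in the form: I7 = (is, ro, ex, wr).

I7 = (23, 24, 26, 27)

cycle 1: I1 issues→INT
cycle 2: I1 reads, I2 issues→MUL
cycle 3: I1 exec-done, I2 reads
cycle 4: I1 writes R0
cycle 5: I3 issues→INT
cycle 6: I3 reads, I4 issues→ADD
cycle 7: I2 exec-done, I3 exec-done
cycle 8: I2 writes R1, I3 writes R0
cycle 9: I4 reads, I5 issues→MUL
cycle 10: I5 reads
cycle 11: I4 exec-done
cycle 12: I4 writes R4
cycle 14: I5 exec-done
cycle 15: I5 writes R3
cycle 16: I6 issues→MUL
cycle 17: I6 reads
cycle 21: I6 exec-done
cycle 22: I6 writes R2
cycle 23: I7 issues→ADD
cycle 24: I7 reads
cycle 26: I7 exec-done
cycle 27: I7 writes R2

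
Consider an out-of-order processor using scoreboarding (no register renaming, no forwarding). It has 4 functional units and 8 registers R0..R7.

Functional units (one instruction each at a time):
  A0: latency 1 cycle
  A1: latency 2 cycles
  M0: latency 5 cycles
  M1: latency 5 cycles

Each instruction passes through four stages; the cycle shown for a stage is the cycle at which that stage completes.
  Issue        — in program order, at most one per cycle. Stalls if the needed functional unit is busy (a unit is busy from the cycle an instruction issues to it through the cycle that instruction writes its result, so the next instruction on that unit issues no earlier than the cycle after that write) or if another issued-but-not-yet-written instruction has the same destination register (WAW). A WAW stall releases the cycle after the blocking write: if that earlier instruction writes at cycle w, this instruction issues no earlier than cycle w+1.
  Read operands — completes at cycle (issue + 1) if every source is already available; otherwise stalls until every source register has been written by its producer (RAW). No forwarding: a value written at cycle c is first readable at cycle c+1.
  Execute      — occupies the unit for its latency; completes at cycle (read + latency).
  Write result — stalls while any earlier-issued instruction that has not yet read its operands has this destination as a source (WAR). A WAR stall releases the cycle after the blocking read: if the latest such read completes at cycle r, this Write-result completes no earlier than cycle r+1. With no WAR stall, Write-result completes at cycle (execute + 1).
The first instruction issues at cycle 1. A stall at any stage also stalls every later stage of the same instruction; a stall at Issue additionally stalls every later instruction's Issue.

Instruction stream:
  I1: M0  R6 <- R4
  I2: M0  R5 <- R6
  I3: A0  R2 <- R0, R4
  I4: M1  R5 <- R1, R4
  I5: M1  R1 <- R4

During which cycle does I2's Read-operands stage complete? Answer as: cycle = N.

c1: I1 issues→M0
c2: I1 reads
c7: I1 exec-done
c8: I1 writes R6
c9: I2 issues→M0
c10: I2 reads · I3 issues→A0
c11: I3 reads
c12: I3 exec-done
c13: I3 writes R2
c15: I2 exec-done
c16: I2 writes R5
c17: I4 issues→M1
c18: I4 reads
c23: I4 exec-done
c24: I4 writes R5
c25: I5 issues→M1
c26: I5 reads
c31: I5 exec-done
c32: I5 writes R1

cycle = 10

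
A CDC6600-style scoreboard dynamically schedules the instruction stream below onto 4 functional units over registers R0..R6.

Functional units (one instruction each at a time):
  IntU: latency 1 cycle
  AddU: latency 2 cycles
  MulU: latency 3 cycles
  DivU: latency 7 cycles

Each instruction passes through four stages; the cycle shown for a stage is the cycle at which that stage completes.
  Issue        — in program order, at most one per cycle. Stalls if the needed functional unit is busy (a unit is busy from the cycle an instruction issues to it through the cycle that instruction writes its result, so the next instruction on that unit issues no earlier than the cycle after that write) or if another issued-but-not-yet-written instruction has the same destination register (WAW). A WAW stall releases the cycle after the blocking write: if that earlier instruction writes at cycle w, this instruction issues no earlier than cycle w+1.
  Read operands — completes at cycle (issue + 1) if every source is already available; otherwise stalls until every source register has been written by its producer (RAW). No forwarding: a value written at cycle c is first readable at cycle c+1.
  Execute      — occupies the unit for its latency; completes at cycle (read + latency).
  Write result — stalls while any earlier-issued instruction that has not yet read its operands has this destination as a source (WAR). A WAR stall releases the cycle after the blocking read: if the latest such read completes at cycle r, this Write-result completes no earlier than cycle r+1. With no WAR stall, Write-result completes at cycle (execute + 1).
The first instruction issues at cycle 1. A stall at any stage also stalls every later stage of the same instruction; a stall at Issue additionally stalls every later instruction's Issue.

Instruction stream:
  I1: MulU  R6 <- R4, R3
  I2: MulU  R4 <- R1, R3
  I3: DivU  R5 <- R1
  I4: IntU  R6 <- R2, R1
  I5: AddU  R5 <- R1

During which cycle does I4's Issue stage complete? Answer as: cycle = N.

I1 -> (1, 2, 5, 6)
I2 -> (7, 8, 11, 12)  // struct: MulU busy until I1 writes@6
I3 -> (8, 9, 16, 17)
I4 -> (9, 10, 11, 12)
I5 -> (18, 19, 21, 22)  // WAW R5: wait I3 write@17

cycle = 9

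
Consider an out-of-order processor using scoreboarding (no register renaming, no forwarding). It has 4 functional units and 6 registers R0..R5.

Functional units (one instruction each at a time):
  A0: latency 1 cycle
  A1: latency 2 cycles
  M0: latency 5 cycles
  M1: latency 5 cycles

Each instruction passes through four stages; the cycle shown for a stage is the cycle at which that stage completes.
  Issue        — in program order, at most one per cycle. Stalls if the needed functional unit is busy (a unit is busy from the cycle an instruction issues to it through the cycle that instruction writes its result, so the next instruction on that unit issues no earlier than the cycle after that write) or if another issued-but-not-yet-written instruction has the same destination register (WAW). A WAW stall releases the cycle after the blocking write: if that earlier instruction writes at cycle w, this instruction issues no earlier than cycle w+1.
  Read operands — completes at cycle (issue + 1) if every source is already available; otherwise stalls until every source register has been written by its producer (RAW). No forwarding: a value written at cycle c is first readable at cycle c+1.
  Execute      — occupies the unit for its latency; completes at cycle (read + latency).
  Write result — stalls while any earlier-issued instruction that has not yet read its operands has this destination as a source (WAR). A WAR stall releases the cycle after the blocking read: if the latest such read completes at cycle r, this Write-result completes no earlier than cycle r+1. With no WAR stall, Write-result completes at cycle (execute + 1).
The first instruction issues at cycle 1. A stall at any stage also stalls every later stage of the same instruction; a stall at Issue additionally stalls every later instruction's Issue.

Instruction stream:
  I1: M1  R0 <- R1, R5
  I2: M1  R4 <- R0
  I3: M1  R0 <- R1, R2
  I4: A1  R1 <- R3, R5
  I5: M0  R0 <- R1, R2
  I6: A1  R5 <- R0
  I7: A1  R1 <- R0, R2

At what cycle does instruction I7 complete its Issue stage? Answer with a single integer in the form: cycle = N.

cycle = 37

I1 -> (1, 2, 7, 8)
I2 -> (9, 10, 15, 16)  // struct: M1 busy until I1 writes@8
I3 -> (17, 18, 23, 24)  // struct: M1 busy until I2 writes@16
I4 -> (18, 19, 21, 22)
I5 -> (25, 26, 31, 32)  // WAW R0: wait I3 write@24
I6 -> (26, 33, 35, 36)  // RAW R0: wait I5 write@32
I7 -> (37, 38, 40, 41)  // struct: A1 busy until I6 writes@36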